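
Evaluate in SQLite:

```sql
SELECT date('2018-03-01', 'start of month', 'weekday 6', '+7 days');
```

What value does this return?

2018-03-10

`start of month` rewinds 2018-03-01 to 2018-03-01.
`weekday 6` advances to the next Saturday; 2018-03-01 is a Thursday, so it moves forward to 2018-03-03.
Advancing 7 more days within March lands on 2018-03-10.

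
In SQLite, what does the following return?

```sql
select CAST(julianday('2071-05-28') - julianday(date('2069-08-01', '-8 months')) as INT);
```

908

Adding -8 months to 2069-08-01 gives 2068-12-01.
30 days remain in December 2068 after the 1st (31 − 1).
Full months from January 2069 through April 2071 contribute their day counts.
Then 28 days into May 2071.
Total: 30 + 31 + 28 + 31 + 30 + 31 + 30 + 31 + 31 + 30 + 31 + 30 + 31 + 31 + 28 + 31 + 30 + 31 + 30 + 31 + 31 + 30 + 31 + 30 + 31 + 31 + 28 + 31 + 30 + 28 = 908.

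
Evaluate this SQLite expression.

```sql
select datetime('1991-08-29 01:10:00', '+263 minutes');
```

263 minutes = 4h 23m; +263 minutes from 1991-08-29 01:10:00 is 1991-08-29 05:33:00.

1991-08-29 05:33:00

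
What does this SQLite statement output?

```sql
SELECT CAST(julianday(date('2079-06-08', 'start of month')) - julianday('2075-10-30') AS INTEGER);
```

1310

`start of month` rewinds 2079-06-08 to 2079-06-01.
1 day remains in October 2075 after the 30th (31 − 30).
Full months from November 2075 through May 2079 contribute their day counts.
Then 1 day into June 2079.
Total: 1 + 30 + 31 + 31 + 29 + 31 + 30 + 31 + 30 + 31 + 31 + 30 + 31 + 30 + 31 + 31 + 28 + 31 + 30 + 31 + 30 + 31 + 31 + 30 + 31 + 30 + 31 + 31 + 28 + 31 + 30 + 31 + 30 + 31 + 31 + 30 + 31 + 30 + 31 + 31 + 28 + 31 + 30 + 31 + 1 = 1310.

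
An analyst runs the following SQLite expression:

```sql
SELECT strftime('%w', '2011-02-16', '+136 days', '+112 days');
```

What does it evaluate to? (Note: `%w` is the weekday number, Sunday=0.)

First apply '+136 days', '+112 days': 2011-02-16 → 2011-10-22.
2011-10-22 is a Saturday; with Sunday=0 that is 6.

6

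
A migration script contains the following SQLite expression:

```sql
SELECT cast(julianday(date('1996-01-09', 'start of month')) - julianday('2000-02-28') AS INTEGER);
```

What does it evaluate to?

-1519

`start of month` rewinds 1996-01-09 to 1996-01-01.
30 days remain in January 1996 after the 1st (31 − 1).
Full months from February 1996 through January 2000 contribute their day counts.
Then 28 days into February 2000.
Total: 30 + 29 + 31 + 30 + 31 + 30 + 31 + 31 + 30 + 31 + 30 + 31 + 31 + 28 + 31 + 30 + 31 + 30 + 31 + 31 + 30 + 31 + 30 + 31 + 31 + 28 + 31 + 30 + 31 + 30 + 31 + 31 + 30 + 31 + 30 + 31 + 31 + 28 + 31 + 30 + 31 + 30 + 31 + 31 + 30 + 31 + 30 + 31 + 31 + 28 = 1519.
The subtraction is earlier − later, so the result is −1519 → -1519.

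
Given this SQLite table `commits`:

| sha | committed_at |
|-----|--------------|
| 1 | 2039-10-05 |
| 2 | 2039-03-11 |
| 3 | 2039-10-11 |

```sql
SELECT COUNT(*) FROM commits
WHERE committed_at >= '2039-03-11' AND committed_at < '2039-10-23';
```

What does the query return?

Rows in [2039-03-11, 2039-10-23): 2039-10-05, 2039-03-11, 2039-10-11 → 3 rows.

3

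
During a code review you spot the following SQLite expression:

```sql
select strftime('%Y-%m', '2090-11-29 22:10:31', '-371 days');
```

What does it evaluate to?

First apply '-371 days': 2090-11-29 22:10:31 → 2089-11-23 22:10:31.
`%Y-%m` extracts the year-month: 2089-11.

2089-11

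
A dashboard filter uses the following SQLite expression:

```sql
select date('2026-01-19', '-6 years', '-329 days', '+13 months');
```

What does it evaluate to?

Adding -6 years to 2026-01-19 gives 2020-01-19.
Applying '-329 days' to 2020-01-19: counting 329 days back gives 2019-02-24.
Adding +13 months to 2019-02-24 gives 2020-03-24.

2020-03-24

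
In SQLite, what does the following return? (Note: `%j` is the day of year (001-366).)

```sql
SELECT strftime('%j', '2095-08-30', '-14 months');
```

First apply '-14 months': 2095-08-30 → 2094-06-30.
Day-of-year for 2094-06-30: days since 2094-01-01 inclusive = 181, zero-padded to 181.

181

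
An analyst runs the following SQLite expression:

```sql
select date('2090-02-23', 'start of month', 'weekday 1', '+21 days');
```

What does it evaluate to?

`start of month` rewinds 2090-02-23 to 2090-02-01.
`weekday 1` advances to the next Monday; 2090-02-01 is a Wednesday, so it moves forward to 2090-02-06.
Advancing 21 more days within February lands on 2090-02-27.

2090-02-27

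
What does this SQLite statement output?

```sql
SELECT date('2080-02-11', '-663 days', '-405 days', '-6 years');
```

2071-03-10

Applying '-663 days' to 2080-02-11: counting 663 days back gives 2078-04-19.
Applying '-405 days' to 2078-04-19: counting 405 days back gives 2077-03-10.
Adding -6 years to 2077-03-10 gives 2071-03-10.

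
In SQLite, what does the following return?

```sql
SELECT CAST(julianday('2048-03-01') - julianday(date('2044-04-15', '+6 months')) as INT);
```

Adding +6 months to 2044-04-15 gives 2044-10-15.
16 days remain in October 2044 after the 15th (31 − 15).
Full months from November 2044 through February 2048 contribute their day counts.
Then 1 day into March 2048.
Total: 16 + 30 + 31 + 31 + 28 + 31 + 30 + 31 + 30 + 31 + 31 + 30 + 31 + 30 + 31 + 31 + 28 + 31 + 30 + 31 + 30 + 31 + 31 + 30 + 31 + 30 + 31 + 31 + 28 + 31 + 30 + 31 + 30 + 31 + 31 + 30 + 31 + 30 + 31 + 31 + 29 + 1 = 1233.

1233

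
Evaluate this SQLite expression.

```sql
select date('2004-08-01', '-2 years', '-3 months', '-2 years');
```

Adding -2 years to 2004-08-01 gives 2002-08-01.
Adding -3 months to 2002-08-01 gives 2002-05-01.
Adding -2 years to 2002-05-01 gives 2000-05-01.

2000-05-01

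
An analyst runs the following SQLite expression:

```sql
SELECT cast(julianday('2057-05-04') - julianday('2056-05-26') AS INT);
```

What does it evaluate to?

343

5 days remain in May 2056 after the 26th (31 − 26).
Full months from June 2056 through April 2057 contribute their day counts.
Then 4 days into May 2057.
Total: 5 + 30 + 31 + 31 + 30 + 31 + 30 + 31 + 31 + 28 + 31 + 30 + 4 = 343.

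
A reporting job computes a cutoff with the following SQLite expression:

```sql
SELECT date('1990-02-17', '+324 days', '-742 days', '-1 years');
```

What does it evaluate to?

Applying '+324 days' to 1990-02-17: counting 324 days forward gives 1991-01-07.
Applying '-742 days' to 1991-01-07: counting 742 days back gives 1988-12-26.
Adding -1 year to 1988-12-26 gives 1987-12-26.

1987-12-26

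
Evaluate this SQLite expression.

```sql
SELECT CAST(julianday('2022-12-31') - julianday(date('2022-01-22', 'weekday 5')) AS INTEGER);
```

337

`weekday 5` advances to the next Friday; 2022-01-22 is a Saturday, so it moves forward to 2022-01-28.
3 days remain in January 2022 after the 28th (31 − 28).
Full months from February 2022 through November 2022 contribute their day counts.
Then 31 days into December 2022.
Total: 3 + 28 + 31 + 30 + 31 + 30 + 31 + 31 + 30 + 31 + 30 + 31 = 337.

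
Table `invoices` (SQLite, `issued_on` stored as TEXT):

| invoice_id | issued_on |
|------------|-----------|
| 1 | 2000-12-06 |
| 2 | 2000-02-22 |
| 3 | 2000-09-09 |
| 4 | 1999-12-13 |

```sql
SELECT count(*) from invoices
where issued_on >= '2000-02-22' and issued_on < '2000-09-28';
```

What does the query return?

2

Rows in [2000-02-22, 2000-09-28): 2000-02-22, 2000-09-09 → 2 rows.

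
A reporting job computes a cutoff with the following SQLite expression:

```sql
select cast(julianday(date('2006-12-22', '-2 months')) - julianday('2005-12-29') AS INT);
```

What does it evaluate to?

Adding -2 months to 2006-12-22 gives 2006-10-22.
2 days remain in December 2005 after the 29th (31 − 29).
Full months from January 2006 through September 2006 contribute their day counts.
Then 22 days into October 2006.
Total: 2 + 31 + 28 + 31 + 30 + 31 + 30 + 31 + 31 + 30 + 22 = 297.

297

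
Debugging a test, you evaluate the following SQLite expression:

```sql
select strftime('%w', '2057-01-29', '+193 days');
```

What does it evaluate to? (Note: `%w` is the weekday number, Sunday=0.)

First apply '+193 days': 2057-01-29 → 2057-08-10.
2057-08-10 is a Friday; with Sunday=0 that is 5.

5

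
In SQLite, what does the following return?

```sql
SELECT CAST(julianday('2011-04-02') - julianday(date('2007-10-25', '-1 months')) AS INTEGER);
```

1285

Adding -1 month to 2007-10-25 gives 2007-09-25.
5 days remain in September 2007 after the 25th (30 − 25).
Full months from October 2007 through March 2011 contribute their day counts.
Then 2 days into April 2011.
Total: 5 + 31 + 30 + 31 + 31 + 29 + 31 + 30 + 31 + 30 + 31 + 31 + 30 + 31 + 30 + 31 + 31 + 28 + 31 + 30 + 31 + 30 + 31 + 31 + 30 + 31 + 30 + 31 + 31 + 28 + 31 + 30 + 31 + 30 + 31 + 31 + 30 + 31 + 30 + 31 + 31 + 28 + 31 + 2 = 1285.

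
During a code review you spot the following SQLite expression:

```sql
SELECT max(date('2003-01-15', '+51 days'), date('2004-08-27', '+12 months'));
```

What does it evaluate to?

2005-08-27

date('2003-01-15', '+51 days') → 2003-03-07.
date('2004-08-27', '+12 months') → 2005-08-27.
Later of the two is 2005-08-27.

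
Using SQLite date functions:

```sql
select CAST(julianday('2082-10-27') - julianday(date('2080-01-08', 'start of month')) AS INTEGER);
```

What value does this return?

1030

`start of month` rewinds 2080-01-08 to 2080-01-01.
30 days remain in January 2080 after the 1st (31 − 1).
Full months from February 2080 through September 2082 contribute their day counts.
Then 27 days into October 2082.
Total: 30 + 29 + 31 + 30 + 31 + 30 + 31 + 31 + 30 + 31 + 30 + 31 + 31 + 28 + 31 + 30 + 31 + 30 + 31 + 31 + 30 + 31 + 30 + 31 + 31 + 28 + 31 + 30 + 31 + 30 + 31 + 31 + 30 + 27 = 1030.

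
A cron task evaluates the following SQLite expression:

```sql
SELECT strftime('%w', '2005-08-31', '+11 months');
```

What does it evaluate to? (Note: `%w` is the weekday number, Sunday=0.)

First apply '+11 months': 2005-08-31 → 2006-07-31.
2006-07-31 is a Monday; with Sunday=0 that is 1.

1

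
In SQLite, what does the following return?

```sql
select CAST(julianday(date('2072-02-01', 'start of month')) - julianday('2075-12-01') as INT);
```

-1399

`start of month` rewinds 2072-02-01 to 2072-02-01.
28 days remain in February 2072 after the 1st (29 − 1).
Full months from March 2072 through November 2075 contribute their day counts.
Then 1 day into December 2075.
Total: 28 + 31 + 30 + 31 + 30 + 31 + 31 + 30 + 31 + 30 + 31 + 31 + 28 + 31 + 30 + 31 + 30 + 31 + 31 + 30 + 31 + 30 + 31 + 31 + 28 + 31 + 30 + 31 + 30 + 31 + 31 + 30 + 31 + 30 + 31 + 31 + 28 + 31 + 30 + 31 + 30 + 31 + 31 + 30 + 31 + 30 + 1 = 1399.
The subtraction is earlier − later, so the result is −1399 → -1399.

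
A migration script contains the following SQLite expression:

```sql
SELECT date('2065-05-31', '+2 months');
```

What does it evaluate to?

2065-07-31

Adding +2 months to 2065-05-31 gives 2065-07-31.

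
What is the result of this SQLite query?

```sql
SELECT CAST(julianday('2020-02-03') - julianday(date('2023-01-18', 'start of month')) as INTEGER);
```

`start of month` rewinds 2023-01-18 to 2023-01-01.
26 days remain in February 2020 after the 3rd (29 − 3).
Full months from March 2020 through December 2022 contribute their day counts.
Then 1 day into January 2023.
Total: 26 + 31 + 30 + 31 + 30 + 31 + 31 + 30 + 31 + 30 + 31 + 31 + 28 + 31 + 30 + 31 + 30 + 31 + 31 + 30 + 31 + 30 + 31 + 31 + 28 + 31 + 30 + 31 + 30 + 31 + 31 + 30 + 31 + 30 + 31 + 1 = 1063.
The subtraction is earlier − later, so the result is −1063 → -1063.

-1063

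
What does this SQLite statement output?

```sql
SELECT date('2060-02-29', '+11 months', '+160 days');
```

Adding +11 months to 2060-02-29 gives 2061-01-29.
Applying '+160 days' to 2061-01-29: counting 160 days forward gives 2061-07-08.

2061-07-08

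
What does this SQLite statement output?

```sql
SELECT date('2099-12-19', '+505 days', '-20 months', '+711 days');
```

Applying '+505 days' to 2099-12-19: counting 505 days forward gives 2101-05-08.
Adding -20 months to 2101-05-08 gives 2099-09-08.
Applying '+711 days' to 2099-09-08: counting 711 days forward gives 2101-08-20.

2101-08-20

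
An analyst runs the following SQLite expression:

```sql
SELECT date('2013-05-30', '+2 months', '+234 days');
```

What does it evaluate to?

Adding +2 months to 2013-05-30 gives 2013-07-30.
Applying '+234 days' to 2013-07-30: counting 234 days forward gives 2014-03-21.

2014-03-21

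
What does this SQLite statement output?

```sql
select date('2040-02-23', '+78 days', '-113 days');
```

Applying '+78 days' to 2040-02-23: counting 78 days forward gives 2040-05-11.
Applying '-113 days' to 2040-05-11: counting 113 days back gives 2040-01-19.

2040-01-19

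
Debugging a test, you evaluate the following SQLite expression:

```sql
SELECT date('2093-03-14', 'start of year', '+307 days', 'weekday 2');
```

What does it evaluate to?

2093-11-10

`start of year` rewinds 2093-03-14 to 2093-01-01.
Applying '+307 days' to 2093-01-01: counting 307 days forward gives 2093-11-04.
`weekday 2` advances to the next Tuesday; 2093-11-04 is a Wednesday, so it moves forward to 2093-11-10.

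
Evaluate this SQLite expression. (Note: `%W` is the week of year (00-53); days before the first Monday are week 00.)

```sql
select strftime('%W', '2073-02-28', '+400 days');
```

First apply '+400 days': 2073-02-28 → 2074-04-04.
2074-04-04 is a Wednesday. SQLite's %W counts Mondays since the year started; the result is 14.

14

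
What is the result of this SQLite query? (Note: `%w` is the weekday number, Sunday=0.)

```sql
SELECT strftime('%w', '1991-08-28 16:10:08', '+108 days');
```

First apply '+108 days': 1991-08-28 16:10:08 → 1991-12-14 16:10:08.
1991-12-14 is a Saturday; with Sunday=0 that is 6.

6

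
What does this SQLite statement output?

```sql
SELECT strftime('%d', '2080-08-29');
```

`%d` extracts the 2-digit day of month: 29.

29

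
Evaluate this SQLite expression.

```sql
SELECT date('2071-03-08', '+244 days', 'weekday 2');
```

2071-11-10

Applying '+244 days' to 2071-03-08: counting 244 days forward gives 2071-11-07.
`weekday 2` advances to the next Tuesday; 2071-11-07 is a Saturday, so it moves forward to 2071-11-10.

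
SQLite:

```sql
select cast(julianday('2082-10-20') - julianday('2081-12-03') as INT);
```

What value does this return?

321

28 days remain in December 2081 after the 3rd (31 − 3).
Full months from January 2082 through September 2082 contribute their day counts.
Then 20 days into October 2082.
Total: 28 + 31 + 28 + 31 + 30 + 31 + 30 + 31 + 31 + 30 + 20 = 321.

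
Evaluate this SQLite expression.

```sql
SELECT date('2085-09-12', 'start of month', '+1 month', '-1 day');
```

`start of month` rewinds 2085-09-12 to 2085-09-01.
Adding +1 month to 2085-09-01 gives 2085-10-01.
Going back 1 day from 2085-10-01 reaches 2085-09-30 (last day of September, 30 days).

2085-09-30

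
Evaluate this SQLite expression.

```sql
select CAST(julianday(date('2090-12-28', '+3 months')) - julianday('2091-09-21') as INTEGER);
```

-177

Adding +3 months to 2090-12-28 gives 2091-03-28.
3 days remain in March 2091 after the 28th (31 − 28).
April 2091: 30 days.
May 2091: 31 days.
June 2091: 30 days.
July 2091: 31 days.
August 2091: 31 days.
Then 21 days into September 2091.
Total: 3 + 30 + 31 + 30 + 31 + 31 + 21 = 177.
The subtraction is earlier − later, so the result is −177 → -177.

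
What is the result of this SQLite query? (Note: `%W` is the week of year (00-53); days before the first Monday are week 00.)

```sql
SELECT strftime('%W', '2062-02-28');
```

09

2062-02-28 is a Tuesday. SQLite's %W counts Mondays since the year started; the result is 09.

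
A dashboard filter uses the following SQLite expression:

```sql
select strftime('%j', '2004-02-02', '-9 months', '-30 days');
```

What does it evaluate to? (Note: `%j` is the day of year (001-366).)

092

First apply '-9 months', '-30 days': 2004-02-02 → 2003-04-02.
Day-of-year for 2003-04-02: days since 2003-01-01 inclusive = 92, zero-padded to 092.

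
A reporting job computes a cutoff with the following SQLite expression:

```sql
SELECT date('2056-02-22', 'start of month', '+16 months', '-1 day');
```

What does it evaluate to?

2057-05-31

`start of month` rewinds 2056-02-22 to 2056-02-01.
Adding +16 months to 2056-02-01 gives 2057-06-01.
Going back 1 day from 2057-06-01 reaches 2057-05-31 (last day of May, 31 days).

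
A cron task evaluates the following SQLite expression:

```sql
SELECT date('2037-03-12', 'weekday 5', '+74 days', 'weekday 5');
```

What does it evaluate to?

`weekday 5` advances to the next Friday; 2037-03-12 is a Thursday, so it moves forward to 2037-03-13.
Applying '+74 days' to 2037-03-13: counting 74 days forward gives 2037-05-26.
`weekday 5` advances to the next Friday; 2037-05-26 is a Tuesday, so it moves forward to 2037-05-29.

2037-05-29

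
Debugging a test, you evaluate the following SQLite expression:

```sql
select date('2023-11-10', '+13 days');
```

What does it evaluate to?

2023-11-23

Advancing 13 more days within November lands on 2023-11-23.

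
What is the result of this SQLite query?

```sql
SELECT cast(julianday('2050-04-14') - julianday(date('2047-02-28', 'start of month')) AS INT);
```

`start of month` rewinds 2047-02-28 to 2047-02-01.
27 days remain in February 2047 after the 1st (28 − 1).
Full months from March 2047 through March 2050 contribute their day counts.
Then 14 days into April 2050.
Total: 27 + 31 + 30 + 31 + 30 + 31 + 31 + 30 + 31 + 30 + 31 + 31 + 29 + 31 + 30 + 31 + 30 + 31 + 31 + 30 + 31 + 30 + 31 + 31 + 28 + 31 + 30 + 31 + 30 + 31 + 31 + 30 + 31 + 30 + 31 + 31 + 28 + 31 + 14 = 1168.

1168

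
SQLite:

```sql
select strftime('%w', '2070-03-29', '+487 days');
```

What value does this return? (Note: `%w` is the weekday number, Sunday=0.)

First apply '+487 days': 2070-03-29 → 2071-07-29.
2071-07-29 is a Wednesday; with Sunday=0 that is 3.

3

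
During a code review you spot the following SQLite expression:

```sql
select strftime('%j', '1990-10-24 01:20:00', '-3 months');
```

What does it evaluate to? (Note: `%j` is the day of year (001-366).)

First apply '-3 months': 1990-10-24 01:20:00 → 1990-07-24 01:20:00.
Day-of-year for 1990-07-24: days since 1990-01-01 inclusive = 205, zero-padded to 205.

205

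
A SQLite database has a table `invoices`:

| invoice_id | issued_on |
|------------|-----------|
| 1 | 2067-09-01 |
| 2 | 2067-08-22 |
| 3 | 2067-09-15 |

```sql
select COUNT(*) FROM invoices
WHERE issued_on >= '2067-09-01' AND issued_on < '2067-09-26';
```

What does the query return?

Rows in [2067-09-01, 2067-09-26): 2067-09-01, 2067-09-15 → 2 rows.

2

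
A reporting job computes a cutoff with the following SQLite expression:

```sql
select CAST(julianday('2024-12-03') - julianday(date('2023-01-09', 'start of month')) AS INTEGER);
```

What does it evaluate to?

`start of month` rewinds 2023-01-09 to 2023-01-01.
30 days remain in January 2023 after the 1st (31 − 1).
Full months from February 2023 through November 2024 contribute their day counts.
Then 3 days into December 2024.
Total: 30 + 28 + 31 + 30 + 31 + 30 + 31 + 31 + 30 + 31 + 30 + 31 + 31 + 29 + 31 + 30 + 31 + 30 + 31 + 31 + 30 + 31 + 30 + 3 = 702.

702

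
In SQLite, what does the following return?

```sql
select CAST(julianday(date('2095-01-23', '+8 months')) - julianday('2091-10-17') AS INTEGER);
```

Adding +8 months to 2095-01-23 gives 2095-09-23.
14 days remain in October 2091 after the 17th (31 − 17).
Full months from November 2091 through August 2095 contribute their day counts.
Then 23 days into September 2095.
Total: 14 + 30 + 31 + 31 + 29 + 31 + 30 + 31 + 30 + 31 + 31 + 30 + 31 + 30 + 31 + 31 + 28 + 31 + 30 + 31 + 30 + 31 + 31 + 30 + 31 + 30 + 31 + 31 + 28 + 31 + 30 + 31 + 30 + 31 + 31 + 30 + 31 + 30 + 31 + 31 + 28 + 31 + 30 + 31 + 30 + 31 + 31 + 23 = 1437.

1437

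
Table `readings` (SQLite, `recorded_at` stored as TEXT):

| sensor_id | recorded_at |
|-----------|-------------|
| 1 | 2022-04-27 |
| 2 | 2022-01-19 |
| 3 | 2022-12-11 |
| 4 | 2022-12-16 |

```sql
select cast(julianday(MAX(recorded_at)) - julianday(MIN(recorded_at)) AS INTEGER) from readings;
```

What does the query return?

MIN = 2022-01-19, MAX = 2022-12-16.
12 days remain in January 2022 after the 19th (31 − 19).
Full months from February 2022 through November 2022 contribute their day counts.
Then 16 days into December 2022.
Total: 12 + 28 + 31 + 30 + 31 + 30 + 31 + 31 + 30 + 31 + 30 + 16 = 331.

331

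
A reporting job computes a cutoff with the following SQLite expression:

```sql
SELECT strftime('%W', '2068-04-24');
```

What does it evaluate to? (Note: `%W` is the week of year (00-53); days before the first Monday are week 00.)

17

2068-04-24 is a Tuesday. SQLite's %W counts Mondays since the year started; the result is 17.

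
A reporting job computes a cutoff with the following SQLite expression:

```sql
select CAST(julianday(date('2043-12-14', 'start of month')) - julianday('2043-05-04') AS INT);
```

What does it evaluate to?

211

`start of month` rewinds 2043-12-14 to 2043-12-01.
27 days remain in May 2043 after the 4th (31 − 4).
Full months from June 2043 through November 2043 contribute their day counts.
Then 1 day into December 2043.
Total: 27 + 30 + 31 + 31 + 30 + 31 + 30 + 1 = 211.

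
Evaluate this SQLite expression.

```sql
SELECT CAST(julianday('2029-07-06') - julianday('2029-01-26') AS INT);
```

161

5 days remain in January 2029 after the 26th (31 − 26).
February 2029: 28 days.
March 2029: 31 days.
April 2029: 30 days.
May 2029: 31 days.
June 2029: 30 days.
Then 6 days into July 2029.
Total: 5 + 28 + 31 + 30 + 31 + 30 + 6 = 161.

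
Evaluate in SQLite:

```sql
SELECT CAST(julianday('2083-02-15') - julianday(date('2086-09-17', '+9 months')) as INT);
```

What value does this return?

-1583

Adding +9 months to 2086-09-17 gives 2087-06-17.
13 days remain in February 2083 after the 15th (28 − 15).
Full months from March 2083 through May 2087 contribute their day counts.
Then 17 days into June 2087.
Total: 13 + 31 + 30 + 31 + 30 + 31 + 31 + 30 + 31 + 30 + 31 + 31 + 29 + 31 + 30 + 31 + 30 + 31 + 31 + 30 + 31 + 30 + 31 + 31 + 28 + 31 + 30 + 31 + 30 + 31 + 31 + 30 + 31 + 30 + 31 + 31 + 28 + 31 + 30 + 31 + 30 + 31 + 31 + 30 + 31 + 30 + 31 + 31 + 28 + 31 + 30 + 31 + 17 = 1583.
The subtraction is earlier − later, so the result is −1583 → -1583.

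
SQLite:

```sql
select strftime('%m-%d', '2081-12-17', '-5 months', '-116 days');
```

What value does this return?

First apply '-5 months', '-116 days': 2081-12-17 → 2081-03-23.
`%m-%d` extracts the month-day: 03-23.

03-23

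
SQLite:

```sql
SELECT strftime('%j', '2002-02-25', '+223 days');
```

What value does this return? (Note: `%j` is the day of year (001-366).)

279

First apply '+223 days': 2002-02-25 → 2002-10-06.
Day-of-year for 2002-10-06: days since 2002-01-01 inclusive = 279, zero-padded to 279.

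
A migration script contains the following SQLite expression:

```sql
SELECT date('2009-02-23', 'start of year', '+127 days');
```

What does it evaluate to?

2009-05-08

`start of year` rewinds 2009-02-23 to 2009-01-01.
Applying '+127 days' to 2009-01-01: counting 127 days forward gives 2009-05-08.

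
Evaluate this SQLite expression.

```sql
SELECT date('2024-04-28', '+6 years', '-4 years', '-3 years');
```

Adding +6 years to 2024-04-28 gives 2030-04-28.
Adding -4 years to 2030-04-28 gives 2026-04-28.
Adding -3 years to 2026-04-28 gives 2023-04-28.

2023-04-28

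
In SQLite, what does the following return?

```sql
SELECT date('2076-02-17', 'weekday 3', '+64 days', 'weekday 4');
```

`weekday 3` advances to the next Wednesday; 2076-02-17 is a Monday, so it moves forward to 2076-02-19.
Applying '+64 days' to 2076-02-19: counting 64 days forward gives 2076-04-23.
`weekday 4` advances to the next Thursday; 2076-04-23 is already a Thursday, so it stays at 2076-04-23.

2076-04-23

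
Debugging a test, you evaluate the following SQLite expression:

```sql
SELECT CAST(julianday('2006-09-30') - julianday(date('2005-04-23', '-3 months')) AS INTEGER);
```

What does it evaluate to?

615

Adding -3 months to 2005-04-23 gives 2005-01-23.
8 days remain in January 2005 after the 23rd (31 − 23).
Full months from February 2005 through August 2006 contribute their day counts.
Then 30 days into September 2006.
Total: 8 + 28 + 31 + 30 + 31 + 30 + 31 + 31 + 30 + 31 + 30 + 31 + 31 + 28 + 31 + 30 + 31 + 30 + 31 + 31 + 30 = 615.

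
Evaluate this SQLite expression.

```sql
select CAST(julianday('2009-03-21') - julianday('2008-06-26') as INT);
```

268

4 days remain in June 2008 after the 26th (30 − 26).
Full months from July 2008 through February 2009 contribute their day counts.
Then 21 days into March 2009.
Total: 4 + 31 + 31 + 30 + 31 + 30 + 31 + 31 + 28 + 21 = 268.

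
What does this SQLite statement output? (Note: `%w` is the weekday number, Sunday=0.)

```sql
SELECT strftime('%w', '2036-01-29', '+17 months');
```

First apply '+17 months': 2036-01-29 → 2037-06-29.
2037-06-29 is a Monday; with Sunday=0 that is 1.

1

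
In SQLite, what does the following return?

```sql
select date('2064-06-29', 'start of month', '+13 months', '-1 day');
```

`start of month` rewinds 2064-06-29 to 2064-06-01.
Adding +13 months to 2064-06-01 gives 2065-07-01.
Going back 1 day from 2065-07-01 reaches 2065-06-30 (last day of June, 30 days).

2065-06-30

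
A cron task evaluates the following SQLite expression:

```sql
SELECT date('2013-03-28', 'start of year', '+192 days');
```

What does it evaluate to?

2013-07-12

`start of year` rewinds 2013-03-28 to 2013-01-01.
Applying '+192 days' to 2013-01-01: counting 192 days forward gives 2013-07-12.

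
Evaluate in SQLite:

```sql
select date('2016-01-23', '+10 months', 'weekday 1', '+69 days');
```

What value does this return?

Adding +10 months to 2016-01-23 gives 2016-11-23.
`weekday 1` advances to the next Monday; 2016-11-23 is a Wednesday, so it moves forward to 2016-11-28.
Applying '+69 days' to 2016-11-28: counting 69 days forward gives 2017-02-05.

2017-02-05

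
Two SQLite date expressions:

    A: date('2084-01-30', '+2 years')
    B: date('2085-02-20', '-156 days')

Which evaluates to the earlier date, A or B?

A = 2086-01-30.
B = 2084-09-17.
B is earlier.

B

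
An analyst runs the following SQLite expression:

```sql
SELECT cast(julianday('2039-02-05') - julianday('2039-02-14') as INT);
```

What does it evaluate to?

-9

Both dates are in February 2039: 14 − 5 = 9.
The subtraction is earlier − later, so the result is −9 → -9.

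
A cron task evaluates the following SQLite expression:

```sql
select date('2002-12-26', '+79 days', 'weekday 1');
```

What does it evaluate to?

2003-03-17

Applying '+79 days' to 2002-12-26: counting 79 days forward gives 2003-03-15.
`weekday 1` advances to the next Monday; 2003-03-15 is a Saturday, so it moves forward to 2003-03-17.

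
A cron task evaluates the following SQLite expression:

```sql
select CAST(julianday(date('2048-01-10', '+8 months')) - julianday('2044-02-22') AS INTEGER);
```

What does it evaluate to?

Adding +8 months to 2048-01-10 gives 2048-09-10.
7 days remain in February 2044 after the 22nd (29 − 22).
Full months from March 2044 through August 2048 contribute their day counts.
Then 10 days into September 2048.
Total: 7 + 31 + 30 + 31 + 30 + 31 + 31 + 30 + 31 + 30 + 31 + 31 + 28 + 31 + 30 + 31 + 30 + 31 + 31 + 30 + 31 + 30 + 31 + 31 + 28 + 31 + 30 + 31 + 30 + 31 + 31 + 30 + 31 + 30 + 31 + 31 + 28 + 31 + 30 + 31 + 30 + 31 + 31 + 30 + 31 + 30 + 31 + 31 + 29 + 31 + 30 + 31 + 30 + 31 + 31 + 10 = 1662.

1662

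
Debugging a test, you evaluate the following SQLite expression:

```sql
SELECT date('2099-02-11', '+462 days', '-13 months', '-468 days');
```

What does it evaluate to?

Applying '+462 days' to 2099-02-11: counting 462 days forward gives 2100-05-19.
Adding -13 months to 2100-05-19 gives 2099-04-19.
Applying '-468 days' to 2099-04-19: counting 468 days back gives 2098-01-06.

2098-01-06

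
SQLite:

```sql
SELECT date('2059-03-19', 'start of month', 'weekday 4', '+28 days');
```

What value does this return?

`start of month` rewinds 2059-03-19 to 2059-03-01.
`weekday 4` advances to the next Thursday; 2059-03-01 is a Saturday, so it moves forward to 2059-03-06.
March 2059 has 31 days; 25 remain after the 6th, so 26 days reach 2059-04-01.
Advancing 2 more days within April lands on 2059-04-03.

2059-04-03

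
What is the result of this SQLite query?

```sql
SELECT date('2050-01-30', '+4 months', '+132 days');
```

2050-10-09

Adding +4 months to 2050-01-30 gives 2050-05-30.
Applying '+132 days' to 2050-05-30: counting 132 days forward gives 2050-10-09.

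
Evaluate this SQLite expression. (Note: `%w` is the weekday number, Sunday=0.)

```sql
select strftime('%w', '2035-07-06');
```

2035-07-06 is a Friday; with Sunday=0 that is 5.

5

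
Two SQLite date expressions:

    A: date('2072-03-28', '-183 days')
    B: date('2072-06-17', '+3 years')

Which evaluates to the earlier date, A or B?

A

A = 2071-09-27.
B = 2075-06-17.
A is earlier.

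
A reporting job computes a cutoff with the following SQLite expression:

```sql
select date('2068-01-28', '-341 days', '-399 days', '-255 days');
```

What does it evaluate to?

Applying '-341 days' to 2068-01-28: counting 341 days back gives 2067-02-21.
Applying '-399 days' to 2067-02-21: counting 399 days back gives 2066-01-18.
Applying '-255 days' to 2066-01-18: counting 255 days back gives 2065-05-08.

2065-05-08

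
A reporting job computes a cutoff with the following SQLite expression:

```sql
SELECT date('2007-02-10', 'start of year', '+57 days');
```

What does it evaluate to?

2007-02-27

`start of year` rewinds 2007-02-10 to 2007-01-01.
Applying '+57 days' to 2007-01-01: counting 57 days forward gives 2007-02-27.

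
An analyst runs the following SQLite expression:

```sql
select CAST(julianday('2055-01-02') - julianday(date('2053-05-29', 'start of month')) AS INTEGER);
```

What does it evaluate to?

611

`start of month` rewinds 2053-05-29 to 2053-05-01.
30 days remain in May 2053 after the 1st (31 − 1).
Full months from June 2053 through December 2054 contribute their day counts.
Then 2 days into January 2055.
Total: 30 + 30 + 31 + 31 + 30 + 31 + 30 + 31 + 31 + 28 + 31 + 30 + 31 + 30 + 31 + 31 + 30 + 31 + 30 + 31 + 2 = 611.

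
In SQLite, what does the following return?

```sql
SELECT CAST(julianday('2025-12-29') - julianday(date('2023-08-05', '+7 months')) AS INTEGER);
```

664

Adding +7 months to 2023-08-05 gives 2024-03-05.
26 days remain in March 2024 after the 5th (31 − 5).
Full months from April 2024 through November 2025 contribute their day counts.
Then 29 days into December 2025.
Total: 26 + 30 + 31 + 30 + 31 + 31 + 30 + 31 + 30 + 31 + 31 + 28 + 31 + 30 + 31 + 30 + 31 + 31 + 30 + 31 + 30 + 29 = 664.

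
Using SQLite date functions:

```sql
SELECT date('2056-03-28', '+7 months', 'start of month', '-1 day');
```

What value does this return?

2056-09-30

Adding +7 months to 2056-03-28 gives 2056-10-28.
`start of month` rewinds 2056-10-28 to 2056-10-01.
Going back 1 day from 2056-10-01 reaches 2056-09-30 (last day of September, 30 days).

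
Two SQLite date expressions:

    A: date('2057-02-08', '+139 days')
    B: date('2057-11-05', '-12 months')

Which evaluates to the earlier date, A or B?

B

A = 2057-06-27.
B = 2056-11-05.
B is earlier.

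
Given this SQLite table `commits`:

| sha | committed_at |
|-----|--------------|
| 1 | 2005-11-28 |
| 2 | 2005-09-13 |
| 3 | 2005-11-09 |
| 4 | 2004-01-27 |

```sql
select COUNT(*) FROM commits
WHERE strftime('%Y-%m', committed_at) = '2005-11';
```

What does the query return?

2

Rows with year-month 2005-11: 2005-11-28, 2005-11-09 → 2.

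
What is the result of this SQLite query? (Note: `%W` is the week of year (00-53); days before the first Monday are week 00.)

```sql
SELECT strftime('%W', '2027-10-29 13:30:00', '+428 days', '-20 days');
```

49

First apply '+428 days', '-20 days': 2027-10-29 13:30:00 → 2028-12-10 13:30:00.
2028-12-10 is a Sunday. SQLite's %W counts Mondays since the year started; the result is 49.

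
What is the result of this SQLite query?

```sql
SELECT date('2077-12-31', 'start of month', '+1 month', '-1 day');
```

`start of month` rewinds 2077-12-31 to 2077-12-01.
Adding +1 month to 2077-12-01 gives 2078-01-01.
Going back 1 day from 2078-01-01 reaches 2077-12-31 (last day of December, 31 days).

2077-12-31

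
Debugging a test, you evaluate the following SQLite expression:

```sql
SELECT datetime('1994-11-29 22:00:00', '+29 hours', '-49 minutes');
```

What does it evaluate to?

1994-12-01 02:11:00

+29 hours from 1994-11-29 22:00:00 is 1994-12-01 03:00:00 (crosses midnight).
-49 minutes from 1994-12-01 03:00:00 is 1994-12-01 02:11:00.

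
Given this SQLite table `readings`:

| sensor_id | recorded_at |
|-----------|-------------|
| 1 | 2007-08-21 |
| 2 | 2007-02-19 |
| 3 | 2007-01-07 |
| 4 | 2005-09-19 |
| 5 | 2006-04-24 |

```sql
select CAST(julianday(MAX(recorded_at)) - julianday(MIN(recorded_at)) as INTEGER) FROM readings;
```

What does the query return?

MIN = 2005-09-19, MAX = 2007-08-21.
11 days remain in September 2005 after the 19th (30 − 19).
Full months from October 2005 through July 2007 contribute their day counts.
Then 21 days into August 2007.
Total: 11 + 31 + 30 + 31 + 31 + 28 + 31 + 30 + 31 + 30 + 31 + 31 + 30 + 31 + 30 + 31 + 31 + 28 + 31 + 30 + 31 + 30 + 31 + 21 = 701.

701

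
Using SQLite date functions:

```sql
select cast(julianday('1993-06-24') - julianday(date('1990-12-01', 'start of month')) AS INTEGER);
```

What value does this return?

936

`start of month` rewinds 1990-12-01 to 1990-12-01.
30 days remain in December 1990 after the 1st (31 − 1).
Full months from January 1991 through May 1993 contribute their day counts.
Then 24 days into June 1993.
Total: 30 + 31 + 28 + 31 + 30 + 31 + 30 + 31 + 31 + 30 + 31 + 30 + 31 + 31 + 29 + 31 + 30 + 31 + 30 + 31 + 31 + 30 + 31 + 30 + 31 + 31 + 28 + 31 + 30 + 31 + 24 = 936.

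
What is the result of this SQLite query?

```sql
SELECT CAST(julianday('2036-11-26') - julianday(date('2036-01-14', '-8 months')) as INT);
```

Adding -8 months to 2036-01-14 gives 2035-05-14.
17 days remain in May 2035 after the 14th (31 − 14).
Full months from June 2035 through October 2036 contribute their day counts.
Then 26 days into November 2036.
Total: 17 + 30 + 31 + 31 + 30 + 31 + 30 + 31 + 31 + 29 + 31 + 30 + 31 + 30 + 31 + 31 + 30 + 31 + 26 = 562.

562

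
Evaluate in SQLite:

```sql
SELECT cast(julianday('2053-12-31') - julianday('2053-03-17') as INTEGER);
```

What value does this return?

289

14 days remain in March 2053 after the 17th (31 − 17).
Full months from April 2053 through November 2053 contribute their day counts.
Then 31 days into December 2053.
Total: 14 + 30 + 31 + 30 + 31 + 31 + 30 + 31 + 30 + 31 = 289.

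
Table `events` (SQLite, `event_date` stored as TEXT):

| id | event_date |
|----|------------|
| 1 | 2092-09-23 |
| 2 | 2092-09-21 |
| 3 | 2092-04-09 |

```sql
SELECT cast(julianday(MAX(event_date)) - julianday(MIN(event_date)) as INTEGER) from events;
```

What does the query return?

167

MIN = 2092-04-09, MAX = 2092-09-23.
21 days remain in April 2092 after the 9th (30 − 9).
May 2092: 31 days.
June 2092: 30 days.
July 2092: 31 days.
August 2092: 31 days.
Then 23 days into September 2092.
Total: 21 + 31 + 30 + 31 + 31 + 23 = 167.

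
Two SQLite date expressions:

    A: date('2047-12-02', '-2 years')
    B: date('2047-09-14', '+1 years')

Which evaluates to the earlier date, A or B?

A

A = 2045-12-02.
B = 2048-09-14.
A is earlier.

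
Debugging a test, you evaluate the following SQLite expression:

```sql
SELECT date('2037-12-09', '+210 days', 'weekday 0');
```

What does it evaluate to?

2038-07-11

Applying '+210 days' to 2037-12-09: counting 210 days forward gives 2038-07-07.
`weekday 0` advances to the next Sunday; 2038-07-07 is a Wednesday, so it moves forward to 2038-07-11.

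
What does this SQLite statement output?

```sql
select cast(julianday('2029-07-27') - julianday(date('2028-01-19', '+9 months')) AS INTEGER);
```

281

Adding +9 months to 2028-01-19 gives 2028-10-19.
12 days remain in October 2028 after the 19th (31 − 19).
Full months from November 2028 through June 2029 contribute their day counts.
Then 27 days into July 2029.
Total: 12 + 30 + 31 + 31 + 28 + 31 + 30 + 31 + 30 + 27 = 281.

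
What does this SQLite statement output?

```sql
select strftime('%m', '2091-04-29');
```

`%m` extracts the 2-digit month (01-12): 04.

04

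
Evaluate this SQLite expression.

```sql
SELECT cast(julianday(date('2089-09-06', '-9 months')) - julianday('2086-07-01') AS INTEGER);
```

889

Adding -9 months to 2089-09-06 gives 2088-12-06.
30 days remain in July 2086 after the 1st (31 − 1).
Full months from August 2086 through November 2088 contribute their day counts.
Then 6 days into December 2088.
Total: 30 + 31 + 30 + 31 + 30 + 31 + 31 + 28 + 31 + 30 + 31 + 30 + 31 + 31 + 30 + 31 + 30 + 31 + 31 + 29 + 31 + 30 + 31 + 30 + 31 + 31 + 30 + 31 + 30 + 6 = 889.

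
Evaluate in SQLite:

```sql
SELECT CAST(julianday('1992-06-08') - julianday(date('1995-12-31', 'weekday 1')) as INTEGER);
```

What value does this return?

-1302

`weekday 1` advances to the next Monday; 1995-12-31 is a Sunday, so it moves forward to 1996-01-01.
22 days remain in June 1992 after the 8th (30 − 8).
Full months from July 1992 through December 1995 contribute their day counts.
Then 1 day into January 1996.
Total: 22 + 31 + 31 + 30 + 31 + 30 + 31 + 31 + 28 + 31 + 30 + 31 + 30 + 31 + 31 + 30 + 31 + 30 + 31 + 31 + 28 + 31 + 30 + 31 + 30 + 31 + 31 + 30 + 31 + 30 + 31 + 31 + 28 + 31 + 30 + 31 + 30 + 31 + 31 + 30 + 31 + 30 + 31 + 1 = 1302.
The subtraction is earlier − later, so the result is −1302 → -1302.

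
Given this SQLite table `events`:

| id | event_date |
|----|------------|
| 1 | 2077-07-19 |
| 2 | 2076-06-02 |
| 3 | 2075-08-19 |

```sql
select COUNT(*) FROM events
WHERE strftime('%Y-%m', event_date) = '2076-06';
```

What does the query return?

Rows with year-month 2076-06: 2076-06-02 → 1.

1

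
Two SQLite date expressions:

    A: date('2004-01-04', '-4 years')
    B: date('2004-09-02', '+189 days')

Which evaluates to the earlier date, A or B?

A = 2000-01-04.
B = 2005-03-10.
A is earlier.

A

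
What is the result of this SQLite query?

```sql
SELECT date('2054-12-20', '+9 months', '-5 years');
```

2050-09-20

Adding +9 months to 2054-12-20 gives 2055-09-20.
Adding -5 years to 2055-09-20 gives 2050-09-20.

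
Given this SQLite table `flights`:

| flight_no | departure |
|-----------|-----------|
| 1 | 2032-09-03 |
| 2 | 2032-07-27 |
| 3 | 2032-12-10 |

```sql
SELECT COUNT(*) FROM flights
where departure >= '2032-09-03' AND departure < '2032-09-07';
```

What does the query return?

Rows in [2032-09-03, 2032-09-07): 2032-09-03 → 1 row.

1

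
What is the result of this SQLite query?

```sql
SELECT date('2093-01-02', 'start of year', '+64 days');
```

`start of year` rewinds 2093-01-02 to 2093-01-01.
Applying '+64 days' to 2093-01-01: counting 64 days forward gives 2093-03-06.

2093-03-06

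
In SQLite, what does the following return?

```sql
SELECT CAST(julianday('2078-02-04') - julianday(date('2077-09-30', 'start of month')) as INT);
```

`start of month` rewinds 2077-09-30 to 2077-09-01.
29 days remain in September 2077 after the 1st (30 − 1).
October 2077: 31 days.
November 2077: 30 days.
December 2077: 31 days.
January 2078: 31 days.
Then 4 days into February 2078.
Total: 29 + 31 + 30 + 31 + 31 + 4 = 156.

156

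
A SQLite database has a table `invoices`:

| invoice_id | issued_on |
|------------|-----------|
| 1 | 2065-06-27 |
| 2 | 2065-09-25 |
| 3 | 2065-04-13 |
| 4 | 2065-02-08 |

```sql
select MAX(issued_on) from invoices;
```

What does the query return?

MAX over {2065-02-08, 2065-04-13, 2065-06-27, 2065-09-25}.

2065-09-25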